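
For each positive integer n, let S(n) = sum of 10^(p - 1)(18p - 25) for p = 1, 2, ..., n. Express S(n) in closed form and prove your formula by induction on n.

S(n) = 10^n(2n - 3) + 3

We claim S(n) = 10^n(2n - 3) + 3 for all n ≥ 1.
Base step (n = 1): S(1) = -7, and the closed form gives -7. They agree.
For the inductive step, assume it holds for an arbitrary p ≥ 1, so S(p) = 10^p(2p - 3) + 3.
Then S(p+1) = S(p) + (10^p(18p - 7)) = (10^p(2p - 3) + 3) + (10^p(18p - 7)).
Simplifying, S(p+1) = 20·10^p·p - 10·10^p + 3 = 10^(p+1)(2(p+1) - 3) + 3,
which is the closed form with n = p+1.
By the principle of mathematical induction, the result holds for all n ≥ 1.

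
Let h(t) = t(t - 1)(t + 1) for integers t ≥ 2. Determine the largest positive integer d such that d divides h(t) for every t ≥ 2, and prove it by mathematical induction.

d = 6

Computing the first values: h(2) = 6 and h(3) = 24; gcd(6, 24) = 6, so d ≤ 6.
We prove 6 | t(t - 1)(t + 1) for all t ≥ 2 by induction on t.
Base case (t = 2): h(2) = 6 = 6·(1), so 6 | h(2).
For the inductive step, assume it holds for an arbitrary j ≥ 2, i.e. 6 | h(j). Then
h(j+1) − h(j) = j·(j+1)·(j+2) − (j-1)·j·(j+1) = j·(j+1)·[(j+2) − (j-1)] = 3·j·(j+1). The product of 2 consecutive integers is divisible by (2)! = 2, so h(j+1) − h(j) is divisible by 3·2 = 6. By the inductive hypothesis 6 | h(j), hence 6 | h(j+1).
By the principle of mathematical induction, the result holds for all t ≥ 2.
Therefore the largest such d is 6.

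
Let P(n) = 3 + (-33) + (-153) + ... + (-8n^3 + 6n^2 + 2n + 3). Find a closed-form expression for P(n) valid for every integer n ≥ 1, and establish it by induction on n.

We claim P(n) = -n(2n^3 + 2n^2 - 2n - 5) for all n ≥ 1.
When n = 1: P(1) = 3, and the closed form gives 3. They agree.
Inductive step: assume the claim holds for n = r, so P(r) = r(-2r^3 - 2r^2 + 2r + 5).
Then P(r+1) = P(r) + (-8r^3 - 18r^2 - 10r + 3) = (r(-2r^3 - 2r^2 + 2r + 5)) + (-8r^3 - 18r^2 - 10r + 3).
Simplifying, P(r+1) = -(r + 1)(2r^3 + 8r^2 + 8r - 3) = -(r+1)(2(r+1)^3 + 2(r+1)^2 - 2(r+1) - 5),
which is the closed form with n = r+1.
Hence, by induction on n, the claim holds for every n ≥ 1.

P(n) = -n(2n^3 + 2n^2 - 2n - 5)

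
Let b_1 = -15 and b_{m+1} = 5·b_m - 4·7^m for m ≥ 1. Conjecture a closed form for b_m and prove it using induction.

b_m = -5^(m - 1) - 2·7^m

Computing the first terms: b_1 = -15, b_2 = -103, b_3 = -711. This suggests b_m = -5^(m - 1) - 2·7^m.
For the base case m = 1: the formula gives -15 = -15 = b_1.
Inductive step: assume the claim holds for m = k, so b_k = -5^(k - 1) - 2·7^k.
Then b_{k+1} = 5·b_k - 4·7^k = 5·(-5^(k - 1) - 2·7^k) - 4·7^k = -5^k - 2·7^(k + 1) = -5^((k+1) - 1) - 2·7^(k+1),
which is the claimed formula at m = k+1.
This completes the induction.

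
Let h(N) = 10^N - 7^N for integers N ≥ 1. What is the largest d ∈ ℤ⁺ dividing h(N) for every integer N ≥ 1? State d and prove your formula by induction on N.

d = 3

Computing the first values: h(1) = 3 and h(2) = 51; gcd(3, 51) = 3, so d ≤ 3.
We prove 3 | 10^N - 7^N for all N ≥ 1 by induction on N.
Base step (N = 1): h(1) = 3 = 3·(1), so 3 | h(1).
For the inductive step, assume it holds for an arbitrary m ≥ 1, i.e. 3 | h(m). Then
10^{m+1} − 7^{m+1} = 10·10^m − 7·7^m = 10·(10^m − 7^m) + (3)·7^m. The first term is divisible by 3 by the inductive hypothesis, and the second term (3)·7^m is divisible by 3 since 3 | 3. Hence 3 | h(m+1).
This completes the induction.
Therefore the largest such d is 3.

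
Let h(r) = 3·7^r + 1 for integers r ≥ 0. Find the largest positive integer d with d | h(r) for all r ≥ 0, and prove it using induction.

Computing the first values: h(0) = 4 and h(1) = 22; gcd(4, 22) = 2, so d ≤ 2.
We prove 2 | 3·7^r + 1 for all r ≥ 0 by induction on r.
For the base case r = 0: h(0) = 4 = 2·(2), so 2 | h(0).
Inductive step: assume the claim holds for r = i, i.e. 2 | h(i). Then
h(i+1) = 3·7^(i+1) + 1 = 7·(3·7^i + 1) - 6 = 7·h(i) - 6. The first term is divisible by 2 by the inductive hypothesis, and -6 is divisible by 2. Hence 2 | h(i+1).
This completes the induction.
Therefore the largest such d is 2.

d = 2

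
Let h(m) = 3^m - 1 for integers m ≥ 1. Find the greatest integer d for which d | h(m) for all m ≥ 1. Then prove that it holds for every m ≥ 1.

d = 2

Computing the first values: h(1) = 2 and h(2) = 8; gcd(2, 8) = 2, so d ≤ 2.
We prove 2 | 3^m - 1 for all m ≥ 1 by induction on m.
Base step (m = 1): h(1) = 2 = 2·(1), so 2 | h(1).
Inductive step: suppose the statement holds for some k ≥ 1, i.e. 2 | h(k). Then
3^{k+1} − 1^{k+1} = 3·3^k − 1·1^k = 3·(3^k − 1^k) + (2)·1^k. The first term is divisible by 2 by the inductive hypothesis, and the second term (2)·1^k is divisible by 2 since 2 | 2. Hence 2 | h(k+1).
This completes the induction.
Therefore the largest such d is 2.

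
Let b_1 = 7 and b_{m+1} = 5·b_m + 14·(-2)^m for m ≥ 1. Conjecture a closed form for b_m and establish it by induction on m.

Computing the first terms: b_1 = 7, b_2 = 7, b_3 = 91. This suggests b_m = (-2)^(m + 1) + 3·5^(m - 1).
Base case (m = 1): the formula gives 7 = 7 = b_1.
Suppose the result is true for m = k, so b_k = (-2)^(k + 1) + 3·5^(k - 1).
Then b_{k+1} = 5·b_k + 14·(-2)^k = 5·((-2)^(k + 1) + 3·5^(k - 1)) + 14·(-2)^k = (-2)^(k + 2) + 3·5^k = (-2)^((k+1) + 1) + 3·5^((k+1) - 1),
which is the claimed formula at m = k+1.
Hence, by induction on m, the claim holds for every m ≥ 1.

b_m = (-2)^(m + 1) + 3·5^(m - 1)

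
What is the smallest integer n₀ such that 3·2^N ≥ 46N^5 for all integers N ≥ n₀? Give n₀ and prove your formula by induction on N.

At N = 27: 402653184 < 660049722, so the inequality fails and n₀ ≥ 28. We prove 3·2^N ≥ 46N^5 for all N ≥ 28.
Base case (N = 28): 3·2^N = 805306368 and 46N^5 = 791676928, so 805306368 ≥ 791676928.
For the inductive step, assume it holds for an arbitrary r ≥ 28, so 3·2^r ≥ 46r^5.
Then 3·2^(r + 1) = 2·(3·2^r) ≥ 2·(46r^5).
Also, for r ≥ 28 we have 2·(46r^5) ≥ 46(r+1)^5, since 2 ≥ (1 + 1/r)^5 for all r ≥ 28.
Combining, 3·2^(r + 1) ≥ 46(r+1)^5.
By induction, the statement is established for all N ≥ 28.
Hence the smallest such n₀ is 28.

n₀ = 28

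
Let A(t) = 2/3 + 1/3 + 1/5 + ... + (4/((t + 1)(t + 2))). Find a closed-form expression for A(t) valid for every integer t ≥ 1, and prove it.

A(t) = 2t/(t + 2)

We claim A(t) = 2t/(t + 2) for all t ≥ 1.
For the base case t = 1: A(1) = 2/3, and the closed form gives 2/3. They agree.
Inductive step: assume the claim holds for t = p, so A(p) = 2p/(p + 2).
Then A(p+1) = A(p) + (4/((p + 2)(p + 3))) = (2p/(p + 2)) + (4/((p + 2)(p + 3))).
Simplifying, A(p+1) = 2(p + 1)/(p + 3) = 2(p+1)/((p+1) + 2),
which is the closed form with t = p+1.
This completes the induction.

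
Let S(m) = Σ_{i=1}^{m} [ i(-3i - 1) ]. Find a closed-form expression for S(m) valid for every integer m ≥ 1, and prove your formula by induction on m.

S(m) = -m(m + 1)^2

We claim S(m) = -m(m + 1)^2 for all m ≥ 1.
Base case (m = 1): S(1) = -4, and the closed form gives -4. They agree.
Inductive step: assume the claim holds for m = i, so S(i) = i(-i^2 - 2i - 1).
Then S(i+1) = S(i) + (-(i + 1)(3i + 4)) = (i(-i^2 - 2i - 1)) + (-(i + 1)(3i + 4)).
Simplifying, S(i+1) = -(i + 1)(i + 2)^2 = -(i+1)((i+1) + 1)^2,
which is the closed form with m = i+1.
By the principle of mathematical induction, the result holds for all m ≥ 1.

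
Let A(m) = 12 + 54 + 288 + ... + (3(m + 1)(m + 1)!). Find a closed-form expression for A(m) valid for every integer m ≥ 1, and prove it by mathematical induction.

A(m) = 3(m + 2)! - 6

We claim A(m) = 3(m + 2)! - 6 for all m ≥ 1.
When m = 1: A(1) = 12, and the closed form gives 12. They agree.
Inductive step: suppose the statement holds for some j ≥ 1, so A(j) = 3(j + 2)! - 6.
Then A(j+1) = A(j) + (3(j + 2)(j + 2)!) = (3(j + 2)! - 6) + (3(j + 2)(j + 2)!).
Simplifying, A(j+1) = 3((j+1) + 2)! - 6,
which is the closed form with m = j+1.
Hence, by induction on m, the claim holds for every m ≥ 1.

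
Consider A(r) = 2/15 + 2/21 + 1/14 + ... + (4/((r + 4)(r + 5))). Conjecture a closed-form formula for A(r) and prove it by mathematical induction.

We claim A(r) = 4r/(5(r + 5)) for all r ≥ 1.
Base step (r = 1): A(1) = 2/15, and the closed form gives 2/15. They agree.
Inductive step: assume the claim holds for r = i, so A(i) = 4i/(5(i + 5)).
Then A(i+1) = A(i) + (4/((i + 5)(i + 6))) = (4i/(5(i + 5))) + (4/((i + 5)(i + 6))).
Simplifying, A(i+1) = 4(i + 1)/(5(i + 6)) = 4(i+1)/(5((i+1) + 5)),
which is the closed form with r = i+1.
By induction, the statement is established for all r ≥ 1.

A(r) = 4r/(5(r + 5))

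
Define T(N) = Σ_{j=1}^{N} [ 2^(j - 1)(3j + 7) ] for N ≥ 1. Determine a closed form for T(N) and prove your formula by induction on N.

We claim T(N) = 2^N(3N + 4) - 4 for all N ≥ 1.
When N = 1: T(1) = 10, and the closed form gives 10. They agree.
Suppose the result is true for N = j, so T(j) = 2^j(3j + 4) - 4.
Then T(j+1) = T(j) + (2^j(3j + 10)) = (2^j(3j + 4) - 4) + (2^j(3j + 10)).
Simplifying, T(j+1) = 6·2^j·j + 14·2^j - 4 = 2^(j+1)(3(j+1) + 4) - 4,
which is the closed form with N = j+1.
By induction, the statement is established for all N ≥ 1.

T(N) = 2^N(3N + 4) - 4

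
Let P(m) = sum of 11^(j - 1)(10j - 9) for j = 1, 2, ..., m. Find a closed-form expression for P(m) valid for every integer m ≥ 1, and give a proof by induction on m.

We claim P(m) = 11^m(m - 1) + 1 for all m ≥ 1.
When m = 1: P(1) = 1, and the closed form gives 1. They agree.
Inductive step: assume the claim holds for m = j, so P(j) = 11^j(j - 1) + 1.
Then P(j+1) = P(j) + (11^j(10j + 1)) = (11^j(j - 1) + 1) + (11^j(10j + 1)).
Simplifying, P(j+1) = 11^(j + 1)j + 1 = 11^(j+1)((j+1) - 1) + 1,
which is the closed form with m = j+1.
By induction, the statement is established for all m ≥ 1.

P(m) = 11^m(m - 1) + 1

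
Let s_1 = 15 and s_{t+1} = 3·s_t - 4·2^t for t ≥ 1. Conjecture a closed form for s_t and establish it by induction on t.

Computing the first terms: s_1 = 15, s_2 = 37, s_3 = 95. This suggests s_t = 2^(t + 2) + 7·3^(t - 1).
For the base case t = 1: the formula gives 15 = 15 = s_1.
Inductive step: assume the claim holds for t = p, so s_p = 2^(p + 2) + 7·3^(p - 1).
Then s_{p+1} = 3·s_p - 4·2^p = 3·(2^(p + 2) + 7·3^(p - 1)) - 4·2^p = 2^(p + 3) + 7·3^p = 2^((p+1) + 2) + 7·3^((p+1) - 1),
which is the claimed formula at t = p+1.
This completes the induction.

s_t = 2^(t + 2) + 7·3^(t - 1)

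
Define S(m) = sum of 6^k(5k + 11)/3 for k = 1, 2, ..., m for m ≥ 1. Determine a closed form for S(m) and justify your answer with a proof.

S(m) = 2·6^m(m + 2) - 4

We claim S(m) = 2·6^m(m + 2) - 4 for all m ≥ 1.
When m = 1: S(1) = 32, and the closed form gives 32. They agree.
Inductive step: suppose the statement holds for some k ≥ 1, so S(k) = 2·6^k(k + 2) - 4.
Then S(k+1) = S(k) + (6^k(10k + 32)) = (2·6^k(k + 2) - 4) + (6^k(10k + 32)).
Simplifying, S(k+1) = 12·6^k·k + 36·6^k - 4 = 2·6^(k+1)((k+1) + 2) - 4,
which is the closed form with m = k+1.
By the principle of mathematical induction, the result holds for all m ≥ 1.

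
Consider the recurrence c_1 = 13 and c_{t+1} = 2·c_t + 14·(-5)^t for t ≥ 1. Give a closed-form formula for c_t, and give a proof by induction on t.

c_t = -2(-5)^t + 3·2^(t - 1)

Computing the first terms: c_1 = 13, c_2 = -44, c_3 = 262. This suggests c_t = -2(-5)^t + 3·2^(t - 1).
Base case (t = 1): the formula gives 13 = 13 = c_1.
For the inductive step, assume it holds for an arbitrary k ≥ 1, so c_k = -2(-5)^k + 3·2^(k - 1).
Then c_{k+1} = 2·c_k + 14·(-5)^k = 2·(-2(-5)^k + 3·2^(k - 1)) + 14·(-5)^k = -2(-5)^(k + 1) + 3·2^k = -2(-5)^(k+1) + 3·2^((k+1) - 1),
which is the claimed formula at t = k+1.
Hence, by induction on t, the claim holds for every t ≥ 1.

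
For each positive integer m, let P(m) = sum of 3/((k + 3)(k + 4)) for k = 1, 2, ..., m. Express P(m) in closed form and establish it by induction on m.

P(m) = 3m/(4(m + 4))

We claim P(m) = 3m/(4(m + 4)) for all m ≥ 1.
Base case (m = 1): P(1) = 3/20, and the closed form gives 3/20. They agree.
Suppose the result is true for m = k, so P(k) = 3k/(4(k + 4)).
Then P(k+1) = P(k) + (3/((k + 4)(k + 5))) = (3k/(4(k + 4))) + (3/((k + 4)(k + 5))).
Simplifying, P(k+1) = 3(k + 1)/(4(k + 5)) = 3(k+1)/(4((k+1) + 4)),
which is the closed form with m = k+1.
This completes the induction.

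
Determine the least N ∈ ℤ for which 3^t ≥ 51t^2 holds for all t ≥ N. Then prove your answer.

At t = 7: 2187 < 2499, so the inequality fails and N ≥ 8. We prove 3^t ≥ 51t^2 for all t ≥ 8.
Base case (t = 8): 3^t = 6561 and 51t^2 = 3264, so 6561 ≥ 3264.
Inductive step: suppose the statement holds for some i ≥ 8, so 3^i ≥ 51i^2.
Then 3^(i + 1) = 3·(3^i) ≥ 3·(51i^2).
Also, for i ≥ 8 we have 3·(51i^2) ≥ 51(i+1)^2, since 3 ≥ (1 + 1/i)^2 for all i ≥ 8.
Combining, 3^(i + 1) ≥ 51(i+1)^2.
By the principle of mathematical induction, the result holds for all t ≥ 8.
Hence the smallest such N is 8.

N = 8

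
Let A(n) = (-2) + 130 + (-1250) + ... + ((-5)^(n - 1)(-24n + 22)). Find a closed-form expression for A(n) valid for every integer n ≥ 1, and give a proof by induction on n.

A(n) = (-5)^n(4n - 3) + 3

We claim A(n) = (-5)^n(4n - 3) + 3 for all n ≥ 1.
Base step (n = 1): A(1) = -2, and the closed form gives -2. They agree.
Inductive step: assume the claim holds for n = i, so A(i) = (-5)^i(4i - 3) + 3.
Then A(i+1) = A(i) + ((-5)^i(-24i - 2)) = ((-5)^i(4i - 3) + 3) + ((-5)^i(-24i - 2)).
Simplifying, A(i+1) = -20(-5)^i·i - 5(-5)^i + 3 = (-5)^(i+1)(4(i+1) - 3) + 3,
which is the closed form with n = i+1.
This completes the induction.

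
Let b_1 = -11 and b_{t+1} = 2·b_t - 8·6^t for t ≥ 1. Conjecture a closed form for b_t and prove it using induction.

b_t = 2^(t - 1) - 2·6^t

Computing the first terms: b_1 = -11, b_2 = -70, b_3 = -428. This suggests b_t = 2^(t - 1) - 2·6^t.
When t = 1: the formula gives -11 = -11 = b_1.
Inductive step: suppose the statement holds for some k ≥ 1, so b_k = 2^(k - 1) - 2·6^k.
Then b_{k+1} = 2·b_k - 8·6^k = 2·(2^(k - 1) - 2·6^k) - 8·6^k = 2^k - 2·6^(k + 1) = 2^((k+1) - 1) - 2·6^(k+1),
which is the claimed formula at t = k+1.
By induction, the statement is established for all t ≥ 1.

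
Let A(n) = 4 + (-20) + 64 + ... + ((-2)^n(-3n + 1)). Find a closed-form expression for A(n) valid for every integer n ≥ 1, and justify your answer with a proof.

We claim A(n) = (-2)^(n + 1)n for all n ≥ 1.
For the base case n = 1: A(1) = 4, and the closed form gives 4. They agree.
Inductive step: suppose the statement holds for some k ≥ 1, so A(k) = (-2)^(k + 1)k.
Then A(k+1) = A(k) + (2(-2)^k(3k + 2)) = ((-2)^(k + 1)k) + (2(-2)^k(3k + 2)).
Simplifying, A(k+1) = (-2)^(k + 2)(k + 1) = (-2)^((k+1) + 1)(k+1),
which is the closed form with n = k+1.
Hence, by induction on n, the claim holds for every n ≥ 1.

A(n) = (-2)^(n + 1)n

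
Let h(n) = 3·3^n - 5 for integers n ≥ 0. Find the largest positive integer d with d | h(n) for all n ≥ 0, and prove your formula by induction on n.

d = 2

Computing the first values: h(0) = -2 and h(1) = 4; gcd(-2, 4) = 2, so d ≤ 2.
We prove 2 | 3·3^n - 5 for all n ≥ 0 by induction on n.
For the base case n = 0: h(0) = -2 = 2·(-1), so 2 | h(0).
Suppose the result is true for n = k, i.e. 2 | h(k). Then
h(k+1) = 3·3^(k+1) - 5 = 3·(3·3^k - 5) + 10 = 3·h(k) + 10. The first term is divisible by 2 by the inductive hypothesis, and 10 is divisible by 2. Hence 2 | h(k+1).
Hence, by induction on n, the claim holds for every n ≥ 0.
Therefore the largest such d is 2.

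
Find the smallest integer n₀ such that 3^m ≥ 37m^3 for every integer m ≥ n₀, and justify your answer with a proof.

n₀ = 10

At m = 9: 19683 < 26973, so the inequality fails and n₀ ≥ 10. We prove 3^m ≥ 37m^3 for all m ≥ 10.
For the base case m = 10: 3^m = 59049 and 37m^3 = 37000, so 59049 ≥ 37000.
Inductive step: suppose the statement holds for some p ≥ 10, so 3^p ≥ 37p^3.
Then 3^(p + 1) = 3·(3^p) ≥ 3·(37p^3).
Also, for p ≥ 10 we have 3·(37p^3) ≥ 37(p+1)^3, since 3 ≥ (1 + 1/p)^3 for all p ≥ 10.
Combining, 3^(p + 1) ≥ 37(p+1)^3.
Hence, by induction on m, the claim holds for every m ≥ 10.
Hence the smallest such n₀ is 10.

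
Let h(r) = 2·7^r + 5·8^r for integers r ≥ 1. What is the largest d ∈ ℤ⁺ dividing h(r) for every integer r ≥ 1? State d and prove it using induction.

Computing the first values: h(1) = 54 and h(2) = 418; gcd(54, 418) = 2, so d ≤ 2.
We prove 2 | 2·7^r + 5·8^r for all r ≥ 1 by induction on r.
For the base case r = 1: h(1) = 54 = 2·(27), so 2 | h(1).
For the inductive step, assume it holds for an arbitrary p ≥ 1, i.e. 2 | h(p). Then
h(p+1) − 8·h(p) = (2·7^(p+1) + 5·8^(p+1)) − 8·(2·7^p + 5·8^p) = (2)·7^p·(7 − 8) = (-2)·7^p. Since 2 | h(p) by the inductive hypothesis, 2 | 8·h(p); and 2 | -2 since -2 = 2·-1. Therefore 2 | h(p+1).
Hence, by induction on r, the claim holds for every r ≥ 1.
Therefore the largest such d is 2.

d = 2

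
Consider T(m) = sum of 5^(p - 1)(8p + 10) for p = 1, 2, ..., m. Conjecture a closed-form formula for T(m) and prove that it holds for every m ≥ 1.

We claim T(m) = 2·5^m(m + 1) - 2 for all m ≥ 1.
For the base case m = 1: T(1) = 18, and the closed form gives 18. They agree.
Inductive step: suppose the statement holds for some p ≥ 1, so T(p) = 2·5^p(p + 1) - 2.
Then T(p+1) = T(p) + (5^p(8p + 18)) = (2·5^p(p + 1) - 2) + (5^p(8p + 18)).
Simplifying, T(p+1) = 10·5^p·p + 20·5^p - 2 = 2·5^(p+1)((p+1) + 1) - 2,
which is the closed form with m = p+1.
By the principle of mathematical induction, the result holds for all m ≥ 1.

T(m) = 2·5^m(m + 1) - 2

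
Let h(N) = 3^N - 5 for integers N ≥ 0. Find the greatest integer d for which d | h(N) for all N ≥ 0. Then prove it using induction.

d = 2

Computing the first values: h(0) = -4 and h(1) = -2; gcd(-4, -2) = 2, so d ≤ 2.
We prove 2 | 3^N - 5 for all N ≥ 0 by induction on N.
Base case (N = 0): h(0) = -4 = 2·(-2), so 2 | h(0).
Inductive step: suppose the statement holds for some k ≥ 0, i.e. 2 | h(k). Then
h(k+1) = 3^(k+1) - 5 = 3·(3^k - 5) + 10 = 3·h(k) + 10. The first term is divisible by 2 by the inductive hypothesis, and 10 is divisible by 2. Hence 2 | h(k+1).
By the principle of mathematical induction, the result holds for all N ≥ 0.
Therefore the largest such d is 2.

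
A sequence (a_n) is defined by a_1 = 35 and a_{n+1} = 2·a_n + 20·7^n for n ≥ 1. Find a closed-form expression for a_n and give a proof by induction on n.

a_n = 7·2^(n - 1) + 4·7^n

Computing the first terms: a_1 = 35, a_2 = 210, a_3 = 1400. This suggests a_n = 7·2^(n - 1) + 4·7^n.
Base step (n = 1): the formula gives 35 = 35 = a_1.
Inductive step: suppose the statement holds for some k ≥ 1, so a_k = 7·2^(k - 1) + 4·7^k.
Then a_{k+1} = 2·a_k + 20·7^k = 2·(7·2^(k - 1) + 4·7^k) + 20·7^k = 7·2^k + 4·7^(k + 1) = 7·2^((k+1) - 1) + 4·7^(k+1),
which is the claimed formula at n = k+1.
This completes the induction.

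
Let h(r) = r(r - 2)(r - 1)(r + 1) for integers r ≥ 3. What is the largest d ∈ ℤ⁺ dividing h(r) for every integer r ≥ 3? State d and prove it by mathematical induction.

d = 24

Computing the first values: h(3) = 24 and h(4) = 120; gcd(24, 120) = 24, so d ≤ 24.
We prove 24 | r(r - 2)(r - 1)(r + 1) for all r ≥ 3 by induction on r.
Base step (r = 3): h(3) = 24 = 24·(1), so 24 | h(3).
Suppose the result is true for r = p, i.e. 24 | h(p). Then
h(p+1) − h(p) = (p-1)·p·(p+1)·(p+2) − (p-2)·(p-1)·p·(p+1) = (p-1)·p·(p+1)·[(p+2) − (p-2)] = 4·(p-1)·p·(p+1). The product of 3 consecutive integers is divisible by (3)! = 6, so h(p+1) − h(p) is divisible by 4·6 = 24. By the inductive hypothesis 24 | h(p), hence 24 | h(p+1).
This completes the induction.
Therefore the largest such d is 24.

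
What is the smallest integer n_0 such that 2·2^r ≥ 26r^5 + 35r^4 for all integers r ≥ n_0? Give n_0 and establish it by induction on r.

At r = 27: 268435456 < 391672017, so the inequality fails and n_0 ≥ 28. We prove 2·2^r ≥ 26r^5 + 35r^4 for all r ≥ 28.
When r = 28: 2·2^r = 536870912 and 26r^5 + 35r^4 = 468982528, so 536870912 ≥ 468982528.
Inductive step: suppose the statement holds for some p ≥ 28, so 2·2^p ≥ 26p^5 + 35p^4.
Then 2·2^(p + 1) = 2·(2·2^p) ≥ 2·(26p^5 + 35p^4).
Also, for p ≥ 28 we have 2·(26p^5 + 35p^4) ≥ 26(p+1)^5 + 35(p+1)^4, since 2·(26p^5 + 35p^4) − (26(p+1)^5 + 35(p+1)^4) = 26p^5 - 95p^4 - 400p^3 - 470p^2 - 270p - 61, which is nonnegative for all p ≥ 28.
Combining, 2·2^(p + 1) ≥ 26(p+1)^5 + 35(p+1)^4.
By the principle of mathematical induction, the result holds for all r ≥ 28.
Hence the smallest such n_0 is 28.

n_0 = 28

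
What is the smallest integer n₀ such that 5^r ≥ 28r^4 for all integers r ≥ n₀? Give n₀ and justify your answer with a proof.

n₀ = 7

At r = 6: 15625 < 36288, so the inequality fails and n₀ ≥ 7. We prove 5^r ≥ 28r^4 for all r ≥ 7.
Base case (r = 7): 5^r = 78125 and 28r^4 = 67228, so 78125 ≥ 67228.
Suppose the result is true for r = p, so 5^p ≥ 28p^4.
Then 5^(p + 1) = 5·(5^p) ≥ 5·(28p^4).
Also, for p ≥ 7 we have 5·(28p^4) ≥ 28(p+1)^4, since 5 ≥ (1 + 1/p)^4 for all p ≥ 7.
Combining, 5^(p + 1) ≥ 28(p+1)^4.
Hence, by induction on r, the claim holds for every r ≥ 7.
Hence the smallest such n₀ is 7.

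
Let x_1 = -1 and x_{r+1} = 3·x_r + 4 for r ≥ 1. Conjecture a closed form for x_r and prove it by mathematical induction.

Computing the first terms: x_1 = -1, x_2 = 1, x_3 = 7. This suggests x_r = 3^(r - 1) - 2.
Base case (r = 1): the formula gives -1 = -1 = x_1.
Inductive step: assume the claim holds for r = i, so x_i = 3^(i - 1) - 2.
Then x_{i+1} = 3·x_i + 4 = 3·(3^(i - 1) - 2) + 4 = 3^i - 2 = 3^((i+1) - 1) - 2,
which is the claimed formula at r = i+1.
By induction, the statement is established for all r ≥ 1.

x_r = 3^(r - 1) - 2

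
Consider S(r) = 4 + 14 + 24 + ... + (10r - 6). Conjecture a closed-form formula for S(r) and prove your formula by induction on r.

S(r) = r(5r - 1)

We claim S(r) = r(5r - 1) for all r ≥ 1.
Base step (r = 1): S(1) = 4, and the closed form gives 4. They agree.
Suppose the result is true for r = m, so S(m) = m(5m - 1).
Then S(m+1) = S(m) + (10m + 4) = (m(5m - 1)) + (10m + 4).
Simplifying, S(m+1) = (m + 1)(5m + 4) = (m+1)(5(m+1) - 1),
which is the closed form with r = m+1.
By the principle of mathematical induction, the result holds for all r ≥ 1.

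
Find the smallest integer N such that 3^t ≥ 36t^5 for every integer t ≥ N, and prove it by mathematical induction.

N = 16

At t = 15: 14348907 < 27337500, so the inequality fails and N ≥ 16. We prove 3^t ≥ 36t^5 for all t ≥ 16.
For the base case t = 16: 3^t = 43046721 and 36t^5 = 37748736, so 43046721 ≥ 37748736.
For the inductive step, assume it holds for an arbitrary k ≥ 16, so 3^k ≥ 36k^5.
Then 3^(k + 1) = 3·(3^k) ≥ 3·(36k^5).
Also, for k ≥ 16 we have 3·(36k^5) ≥ 36(k+1)^5, since 3 ≥ (1 + 1/k)^5 for all k ≥ 16.
Combining, 3^(k + 1) ≥ 36(k+1)^5.
By the principle of mathematical induction, the result holds for all t ≥ 16.
Hence the smallest such N is 16.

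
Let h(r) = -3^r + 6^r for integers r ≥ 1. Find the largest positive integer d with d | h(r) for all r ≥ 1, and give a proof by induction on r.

d = 3

Computing the first values: h(1) = 3 and h(2) = 27; gcd(3, 27) = 3, so d ≤ 3.
We prove 3 | -3^r + 6^r for all r ≥ 1 by induction on r.
For the base case r = 1: h(1) = 3 = 3·(1), so 3 | h(1).
Inductive step: suppose the statement holds for some j ≥ 1, i.e. 3 | h(j). Then
6^{j+1} − 3^{j+1} = 6·6^j − 3·3^j = 6·(6^j − 3^j) + (3)·3^j. The first term is divisible by 3 by the inductive hypothesis, and the second term (3)·3^j is divisible by 3 since 3 | 3. Hence 3 | h(j+1).
By induction, the statement is established for all r ≥ 1.
Therefore the largest such d is 3.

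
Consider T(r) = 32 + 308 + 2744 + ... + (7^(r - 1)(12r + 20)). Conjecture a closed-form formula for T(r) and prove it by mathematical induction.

We claim T(r) = 7^r(2r + 3) - 3 for all r ≥ 1.
When r = 1: T(1) = 32, and the closed form gives 32. They agree.
For the inductive step, assume it holds for an arbitrary k ≥ 1, so T(k) = 7^k(2k + 3) - 3.
Then T(k+1) = T(k) + (7^k(12k + 32)) = (7^k(2k + 3) - 3) + (7^k(12k + 32)).
Simplifying, T(k+1) = 14·7^k·k + 35·7^k - 3 = 7^(k+1)(2(k+1) + 3) - 3,
which is the closed form with r = k+1.
By the principle of mathematical induction, the result holds for all r ≥ 1.

T(r) = 7^r(2r + 3) - 3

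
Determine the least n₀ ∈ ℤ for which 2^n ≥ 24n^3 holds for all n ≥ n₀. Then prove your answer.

At n = 16: 65536 < 98304, so the inequality fails and n₀ ≥ 17. We prove 2^n ≥ 24n^3 for all n ≥ 17.
For the base case n = 17: 2^n = 131072 and 24n^3 = 117912, so 131072 ≥ 117912.
Inductive step: suppose the statement holds for some k ≥ 17, so 2^k ≥ 24k^3.
Then 2^(k + 1) = 2·(2^k) ≥ 2·(24k^3).
Also, for k ≥ 17 we have 2·(24k^3) ≥ 24(k+1)^3, since 2 ≥ (1 + 1/k)^3 for all k ≥ 17.
Combining, 2^(k + 1) ≥ 24(k+1)^3.
By the principle of mathematical induction, the result holds for all n ≥ 17.
Hence the smallest such n₀ is 17.

n₀ = 17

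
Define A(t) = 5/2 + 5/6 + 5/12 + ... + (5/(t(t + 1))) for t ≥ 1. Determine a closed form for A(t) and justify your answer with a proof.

A(t) = 5t/(t + 1)

We claim A(t) = 5t/(t + 1) for all t ≥ 1.
When t = 1: A(1) = 5/2, and the closed form gives 5/2. They agree.
Suppose the result is true for t = p, so A(p) = 5p/(p + 1).
Then A(p+1) = A(p) + (5/((p + 1)(p + 2))) = (5p/(p + 1)) + (5/((p + 1)(p + 2))).
Simplifying, A(p+1) = 5(p + 1)/(p + 2) = 5(p+1)/((p+1) + 1),
which is the closed form with t = p+1.
By the principle of mathematical induction, the result holds for all t ≥ 1.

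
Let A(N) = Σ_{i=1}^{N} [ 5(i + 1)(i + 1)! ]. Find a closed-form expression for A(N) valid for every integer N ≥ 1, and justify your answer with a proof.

We claim A(N) = 5(N + 2)! - 10 for all N ≥ 1.
Base step (N = 1): A(1) = 20, and the closed form gives 20. They agree.
Inductive step: suppose the statement holds for some i ≥ 1, so A(i) = 5(i + 2)! - 10.
Then A(i+1) = A(i) + (5(i + 2)(i + 2)!) = (5(i + 2)! - 10) + (5(i + 2)(i + 2)!).
Simplifying, A(i+1) = 5((i+1) + 2)! - 10,
which is the closed form with N = i+1.
Hence, by induction on N, the claim holds for every N ≥ 1.

A(N) = 5(N + 2)! - 10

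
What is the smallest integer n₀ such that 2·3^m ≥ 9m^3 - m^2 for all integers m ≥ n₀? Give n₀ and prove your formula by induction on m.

At m = 6: 1458 < 1908, so the inequality fails and n₀ ≥ 7. We prove 2·3^m ≥ 9m^3 - m^2 for all m ≥ 7.
Base step (m = 7): 2·3^m = 4374 and 9m^3 - m^2 = 3038, so 4374 ≥ 3038.
Inductive step: assume the claim holds for m = k, so 2·3^k ≥ 9k^3 - k^2.
Then 2·3^(k + 1) = 3·(2·3^k) ≥ 3·(9k^3 - k^2).
Also, for k ≥ 7 we have 3·(9k^3 - k^2) ≥ 9(k+1)^3 - (k+1)^2, since 3·(9k^3 - k^2) − (9(k+1)^3 - (k+1)^2) = 18k^3 - 29k^2 - 25k - 8, which is nonnegative for all k ≥ 7.
Combining, 2·3^(k + 1) ≥ 9(k+1)^3 - (k+1)^2.
Hence, by induction on m, the claim holds for every m ≥ 7.
Hence the smallest such n₀ is 7.

n₀ = 7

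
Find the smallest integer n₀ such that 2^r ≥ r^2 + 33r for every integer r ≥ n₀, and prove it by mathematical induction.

n₀ = 9

At r = 8: 256 < 328, so the inequality fails and n₀ ≥ 9. We prove 2^r ≥ r^2 + 33r for all r ≥ 9.
Base step (r = 9): 2^r = 512 and r^2 + 33r = 378, so 512 ≥ 378.
Inductive step: suppose the statement holds for some p ≥ 9, so 2^p ≥ p^2 + 33p.
Then 2^(p + 1) = 2·(2^p) ≥ 2·(p^2 + 33p).
Also, for p ≥ 9 we have 2·(p^2 + 33p) ≥ (p+1)^2 + 33(p+1), since 2·(p^2 + 33p) − ((p+1)^2 + 33(p+1)) = p^2 + 31p - 34, which is nonnegative for all p ≥ 9.
Combining, 2^(p + 1) ≥ (p+1)^2 + 33(p+1).
This completes the induction.
Hence the smallest such n₀ is 9.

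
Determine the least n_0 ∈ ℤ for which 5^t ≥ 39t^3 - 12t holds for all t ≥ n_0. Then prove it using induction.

n_0 = 6

At t = 5: 3125 < 4815, so the inequality fails and n_0 ≥ 6. We prove 5^t ≥ 39t^3 - 12t for all t ≥ 6.
For the base case t = 6: 5^t = 15625 and 39t^3 - 12t = 8352, so 15625 ≥ 8352.
For the inductive step, assume it holds for an arbitrary p ≥ 6, so 5^p ≥ 39p^3 - 12p.
Then 5^(p + 1) = 5·(5^p) ≥ 5·(39p^3 - 12p).
Also, for p ≥ 6 we have 5·(39p^3 - 12p) ≥ 39(p+1)^3 - 12(p+1), since 5·(39p^3 - 12p) − (39(p+1)^3 - 12(p+1)) = 156p^3 - 117p^2 - 165p - 27, which is nonnegative for all p ≥ 6.
Combining, 5^(p + 1) ≥ 39(p+1)^3 - 12(p+1).
Hence, by induction on t, the claim holds for every t ≥ 6.
Hence the smallest such n_0 is 6.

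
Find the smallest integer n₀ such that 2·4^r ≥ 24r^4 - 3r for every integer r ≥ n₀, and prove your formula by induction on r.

n₀ = 8

At r = 7: 32768 < 57603, so the inequality fails and n₀ ≥ 8. We prove 2·4^r ≥ 24r^4 - 3r for all r ≥ 8.
Base step (r = 8): 2·4^r = 131072 and 24r^4 - 3r = 98280, so 131072 ≥ 98280.
Inductive step: suppose the statement holds for some i ≥ 8, so 2·4^i ≥ 24i^4 - 3i.
Then 2·4^(i + 1) = 4·(2·4^i) ≥ 4·(24i^4 - 3i).
Also, for i ≥ 8 we have 4·(24i^4 - 3i) ≥ 24(i+1)^4 - 3(i+1), since 4·(24i^4 - 3i) − (24(i+1)^4 - 3(i+1)) = 72i^4 - 96i^3 - 144i^2 - 105i - 21, which is nonnegative for all i ≥ 8.
Combining, 2·4^(i + 1) ≥ 24(i+1)^4 - 3(i+1).
By induction, the statement is established for all r ≥ 8.
Hence the smallest such n₀ is 8.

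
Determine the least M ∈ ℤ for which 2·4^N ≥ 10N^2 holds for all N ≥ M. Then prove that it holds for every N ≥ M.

M = 3

At N = 2: 32 < 40, so the inequality fails and M ≥ 3. We prove 2·4^N ≥ 10N^2 for all N ≥ 3.
Base step (N = 3): 2·4^N = 128 and 10N^2 = 90, so 128 ≥ 90.
Suppose the result is true for N = m, so 2·4^m ≥ 10m^2.
Then 2·4^(m + 1) = 4·(2·4^m) ≥ 4·(10m^2).
Also, for m ≥ 3 we have 4·(10m^2) ≥ 10(m+1)^2, since 4 ≥ (1 + 1/m)^2 for all m ≥ 3.
Combining, 2·4^(m + 1) ≥ 10(m+1)^2.
By the principle of mathematical induction, the result holds for all N ≥ 3.
Hence the smallest such M is 3.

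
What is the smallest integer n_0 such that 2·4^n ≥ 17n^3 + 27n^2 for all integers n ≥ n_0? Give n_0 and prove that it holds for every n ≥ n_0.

At n = 5: 2048 < 2800, so the inequality fails and n_0 ≥ 6. We prove 2·4^n ≥ 17n^3 + 27n^2 for all n ≥ 6.
Base case (n = 6): 2·4^n = 8192 and 17n^3 + 27n^2 = 4644, so 8192 ≥ 4644.
For the inductive step, assume it holds for an arbitrary i ≥ 6, so 2·4^i ≥ 17i^3 + 27i^2.
Then 2·4^(i + 1) = 4·(2·4^i) ≥ 4·(17i^3 + 27i^2).
Also, for i ≥ 6 we have 4·(17i^3 + 27i^2) ≥ 17(i+1)^3 + 27(i+1)^2, since 4·(17i^3 + 27i^2) − (17(i+1)^3 + 27(i+1)^2) = 51i^3 + 30i^2 - 105i - 44, which is nonnegative for all i ≥ 6.
Combining, 2·4^(i + 1) ≥ 17(i+1)^3 + 27(i+1)^2.
By induction, the statement is established for all n ≥ 6.
Hence the smallest such n_0 is 6.

n_0 = 6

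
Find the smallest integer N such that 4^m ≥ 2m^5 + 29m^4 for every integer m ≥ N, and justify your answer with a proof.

At m = 9: 262144 < 308367, so the inequality fails and N ≥ 10. We prove 4^m ≥ 2m^5 + 29m^4 for all m ≥ 10.
When m = 10: 4^m = 1048576 and 2m^5 + 29m^4 = 490000, so 1048576 ≥ 490000.
Suppose the result is true for m = j, so 4^j ≥ 2j^5 + 29j^4.
Then 4^(j + 1) = 4·(4^j) ≥ 4·(2j^5 + 29j^4).
Also, for j ≥ 10 we have 4·(2j^5 + 29j^4) ≥ 2(j+1)^5 + 29(j+1)^4, since 4·(2j^5 + 29j^4) − (2(j+1)^5 + 29(j+1)^4) = 6j^5 + 77j^4 - 136j^3 - 194j^2 - 126j - 31, which is nonnegative for all j ≥ 10.
Combining, 4^(j + 1) ≥ 2(j+1)^5 + 29(j+1)^4.
By induction, the statement is established for all m ≥ 10.
Hence the smallest such N is 10.

N = 10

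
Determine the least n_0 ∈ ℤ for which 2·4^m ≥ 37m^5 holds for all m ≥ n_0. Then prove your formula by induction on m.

n_0 = 11

At m = 10: 2097152 < 3700000, so the inequality fails and n_0 ≥ 11. We prove 2·4^m ≥ 37m^5 for all m ≥ 11.
When m = 11: 2·4^m = 8388608 and 37m^5 = 5958887, so 8388608 ≥ 5958887.
Suppose the result is true for m = k, so 2·4^k ≥ 37k^5.
Then 2·4^(k + 1) = 4·(2·4^k) ≥ 4·(37k^5).
Also, for k ≥ 11 we have 4·(37k^5) ≥ 37(k+1)^5, since 4 ≥ (1 + 1/k)^5 for all k ≥ 11.
Combining, 2·4^(k + 1) ≥ 37(k+1)^5.
This completes the induction.
Hence the smallest such n_0 is 11.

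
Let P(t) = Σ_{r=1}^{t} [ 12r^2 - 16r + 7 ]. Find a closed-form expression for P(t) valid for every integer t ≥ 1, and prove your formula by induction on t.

We claim P(t) = t(4t^2 - 2t + 1) for all t ≥ 1.
Base case (t = 1): P(1) = 3, and the closed form gives 3. They agree.
Inductive step: suppose the statement holds for some r ≥ 1, so P(r) = r(4r^2 - 2r + 1).
Then P(r+1) = P(r) + (12r^2 + 8r + 3) = (r(4r^2 - 2r + 1)) + (12r^2 + 8r + 3).
Simplifying, P(r+1) = (r + 1)(4r^2 + 6r + 3) = (r+1)(4(r+1)^2 - 2(r+1) + 1),
which is the closed form with t = r+1.
This completes the induction.

P(t) = t(4t^2 - 2t + 1)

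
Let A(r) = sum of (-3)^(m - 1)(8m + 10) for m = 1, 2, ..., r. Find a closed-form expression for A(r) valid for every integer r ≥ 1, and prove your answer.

A(r) = -(-3)^r(2r + 3) + 3

We claim A(r) = -(-3)^r(2r + 3) + 3 for all r ≥ 1.
When r = 1: A(1) = 18, and the closed form gives 18. They agree.
Inductive step: assume the claim holds for r = m, so A(m) = -(-3)^m(2m + 3) + 3.
Then A(m+1) = A(m) + ((-3)^m(8m + 18)) = (-(-3)^m(2m + 3) + 3) + ((-3)^m(8m + 18)).
Simplifying, A(m+1) = 6(-3)^m·m + 15(-3)^m + 3 = -(-3)^(m+1)(2(m+1) + 3) + 3,
which is the closed form with r = m+1.
This completes the induction.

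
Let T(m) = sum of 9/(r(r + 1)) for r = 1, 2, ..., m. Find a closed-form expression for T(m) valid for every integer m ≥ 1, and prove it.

T(m) = 9m/(m + 1)

We claim T(m) = 9m/(m + 1) for all m ≥ 1.
Base step (m = 1): T(1) = 9/2, and the closed form gives 9/2. They agree.
Inductive step: suppose the statement holds for some r ≥ 1, so T(r) = 9r/(r + 1).
Then T(r+1) = T(r) + (9/((r + 1)(r + 2))) = (9r/(r + 1)) + (9/((r + 1)(r + 2))).
Simplifying, T(r+1) = 9(r + 1)/(r + 2) = 9(r+1)/((r+1) + 1),
which is the closed form with m = r+1.
By induction, the statement is established for all m ≥ 1.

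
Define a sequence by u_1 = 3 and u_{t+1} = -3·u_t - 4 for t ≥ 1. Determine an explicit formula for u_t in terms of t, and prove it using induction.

Computing the first terms: u_1 = 3, u_2 = -13, u_3 = 35. This suggests u_t = 4(-3)^(t - 1) - 1.
Base step (t = 1): the formula gives 3 = 3 = u_1.
Inductive step: suppose the statement holds for some m ≥ 1, so u_m = 4(-3)^(m - 1) - 1.
Then u_{m+1} = -3·u_m - 4 = -3·(4(-3)^(m - 1) - 1) - 4 = 4(-3)^m - 1 = 4(-3)^((m+1) - 1) - 1,
which is the claimed formula at t = m+1.
By the principle of mathematical induction, the result holds for all t ≥ 1.

u_t = 4(-3)^(t - 1) - 1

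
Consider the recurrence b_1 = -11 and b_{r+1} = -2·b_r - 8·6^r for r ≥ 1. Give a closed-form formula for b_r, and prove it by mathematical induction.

Computing the first terms: b_1 = -11, b_2 = -26, b_3 = -236. This suggests b_r = -5(-2)^(r - 1) - 6^r.
Base step (r = 1): the formula gives -11 = -11 = b_1.
Suppose the result is true for r = j, so b_j = -5(-2)^(j - 1) - 6^j.
Then b_{j+1} = -2·b_j - 8·6^j = -2·(-5(-2)^(j - 1) - 6^j) - 8·6^j = -5(-2)^j - 6^(j + 1) = -5(-2)^((j+1) - 1) - 6^(j+1),
which is the claimed formula at r = j+1.
Hence, by induction on r, the claim holds for every r ≥ 1.

b_r = -5(-2)^(r - 1) - 6^r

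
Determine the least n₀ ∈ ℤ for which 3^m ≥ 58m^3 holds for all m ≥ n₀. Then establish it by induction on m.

At m = 9: 19683 < 42282, so the inequality fails and n₀ ≥ 10. We prove 3^m ≥ 58m^3 for all m ≥ 10.
Base step (m = 10): 3^m = 59049 and 58m^3 = 58000, so 59049 ≥ 58000.
Inductive step: assume the claim holds for m = k, so 3^k ≥ 58k^3.
Then 3^(k + 1) = 3·(3^k) ≥ 3·(58k^3).
Also, for k ≥ 10 we have 3·(58k^3) ≥ 58(k+1)^3, since 3 ≥ (1 + 1/k)^3 for all k ≥ 10.
Combining, 3^(k + 1) ≥ 58(k+1)^3.
Hence, by induction on m, the claim holds for every m ≥ 10.
Hence the smallest such n₀ is 10.

n₀ = 10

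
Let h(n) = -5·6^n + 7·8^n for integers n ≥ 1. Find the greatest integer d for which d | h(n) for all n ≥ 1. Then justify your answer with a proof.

d = 2

Computing the first values: h(1) = 26 and h(2) = 268; gcd(26, 268) = 2, so d ≤ 2.
We prove 2 | -5·6^n + 7·8^n for all n ≥ 1 by induction on n.
For the base case n = 1: h(1) = 26 = 2·(13), so 2 | h(1).
Inductive step: suppose the statement holds for some i ≥ 1, i.e. 2 | h(i). Then
h(i+1) − 8·h(i) = (-5·6^(i+1) + 7·8^(i+1)) − 8·(-5·6^i + 7·8^i) = (-5)·6^i·(6 − 8) = (10)·6^i. Since 2 | h(i) by the inductive hypothesis, 2 | 8·h(i); and 2 | 10 since 10 = 2·5. Therefore 2 | h(i+1).
Hence, by induction on n, the claim holds for every n ≥ 1.
Therefore the largest such d is 2.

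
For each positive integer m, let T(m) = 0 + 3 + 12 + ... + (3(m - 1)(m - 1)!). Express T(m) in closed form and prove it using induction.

We claim T(m) = 3m! - 3 for all m ≥ 1.
Base step (m = 1): T(1) = 0, and the closed form gives 0. They agree.
Inductive step: assume the claim holds for m = r, so T(r) = 3r! - 3.
Then T(r+1) = T(r) + (3r·r!) = (3r! - 3) + (3r·r!).
Simplifying, T(r+1) = 3(r+1)! - 3,
which is the closed form with m = r+1.
By the principle of mathematical induction, the result holds for all m ≥ 1.

T(m) = 3m! - 3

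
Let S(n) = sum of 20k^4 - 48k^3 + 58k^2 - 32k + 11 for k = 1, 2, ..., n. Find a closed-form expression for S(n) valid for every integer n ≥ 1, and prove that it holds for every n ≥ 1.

We claim S(n) = n(4n^4 - 2n^3 + 2n^2 + n + 4) for all n ≥ 1.
Base step (n = 1): S(1) = 9, and the closed form gives 9. They agree.
For the inductive step, assume it holds for an arbitrary k ≥ 1, so S(k) = k(4k^4 - 2k^3 + 2k^2 + k + 4).
Then S(k+1) = S(k) + (20k^4 + 32k^3 + 34k^2 + 20k + 9) = (k(4k^4 - 2k^3 + 2k^2 + k + 4)) + (20k^4 + 32k^3 + 34k^2 + 20k + 9).
Simplifying, S(k+1) = (k + 1)(4k^4 + 14k^3 + 20k^2 + 15k + 9) = (k+1)(4(k+1)^4 - 2(k+1)^3 + 2(k+1)^2 + (k+1) + 4),
which is the closed form with n = k+1.
Hence, by induction on n, the claim holds for every n ≥ 1.

S(n) = n(4n^4 - 2n^3 + 2n^2 + n + 4)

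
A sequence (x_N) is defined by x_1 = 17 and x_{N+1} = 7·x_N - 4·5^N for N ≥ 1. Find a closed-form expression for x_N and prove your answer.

x_N = 2·5^N + 7^N

Computing the first terms: x_1 = 17, x_2 = 99, x_3 = 593. This suggests x_N = 2·5^N + 7^N.
When N = 1: the formula gives 17 = 17 = x_1.
Inductive step: suppose the statement holds for some p ≥ 1, so x_p = 2·5^p + 7^p.
Then x_{p+1} = 7·x_p - 4·5^p = 7·(2·5^p + 7^p) - 4·5^p = 2·5^(p + 1) + 7^(p + 1),
which is the claimed formula at N = p+1.
By the principle of mathematical induction, the result holds for all N ≥ 1.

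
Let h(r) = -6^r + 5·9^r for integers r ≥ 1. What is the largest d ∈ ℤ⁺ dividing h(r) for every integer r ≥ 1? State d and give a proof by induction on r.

d = 3

Computing the first values: h(1) = 39 and h(2) = 369; gcd(39, 369) = 3, so d ≤ 3.
We prove 3 | -6^r + 5·9^r for all r ≥ 1 by induction on r.
Base step (r = 1): h(1) = 39 = 3·(13), so 3 | h(1).
Inductive step: assume the claim holds for r = m, i.e. 3 | h(m). Then
h(m+1) − 9·h(m) = (-6^(m+1) + 5·9^(m+1)) − 9·(-6^m + 5·9^m) = (-1)·6^m·(6 − 9) = (3)·6^m. Since 3 | h(m) by the inductive hypothesis, 3 | 9·h(m); and 3 | 3 since 3 = 3·1. Therefore 3 | h(m+1).
By the principle of mathematical induction, the result holds for all r ≥ 1.
Therefore the largest such d is 3.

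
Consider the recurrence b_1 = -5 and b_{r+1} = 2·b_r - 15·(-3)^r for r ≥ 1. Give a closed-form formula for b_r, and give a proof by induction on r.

b_r = -(-3)^(r + 1) + 2^(r + 1)

Computing the first terms: b_1 = -5, b_2 = 35, b_3 = -65. This suggests b_r = -(-3)^(r + 1) + 2^(r + 1).
When r = 1: the formula gives -5 = -5 = b_1.
Inductive step: assume the claim holds for r = i, so b_i = -(-3)^(i + 1) + 2^(i + 1).
Then b_{i+1} = 2·b_i - 15·(-3)^i = 2·(-(-3)^(i + 1) + 2^(i + 1)) - 15·(-3)^i = -(-3)^(i + 2) + 2^(i + 2) = -(-3)^((i+1) + 1) + 2^((i+1) + 1),
which is the claimed formula at r = i+1.
This completes the induction.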